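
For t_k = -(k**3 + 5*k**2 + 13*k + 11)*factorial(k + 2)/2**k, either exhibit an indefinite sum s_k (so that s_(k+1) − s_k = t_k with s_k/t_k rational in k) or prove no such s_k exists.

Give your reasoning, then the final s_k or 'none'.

s_k = -2**(1 - k)*(k**2 + 2*k + 2)*factorial(k + 2)

r(k) = (k**4 + 11*k**3 + 50*k**2 + 108*k + 90)/(2*(k**3 + 5*k**2 + 13*k + 11)) after simplifying.
Take A(k)=k/2 + 3/2, B(k)=1, C(k)=k**3 + 5*k**2 + 13*k + 11.
Solve (k/2 + 3/2)·f(k+1) − (1)·f(k) = k**3 + 5*k**2 + 13*k + 11.
Bound: deg f ≤ 2.
Match coefficients ⇒ f(k) = 2*(k**2 + 2*k + 2).
So s_k = (B(k−1)f/C)·t_k = (2*(k**2 + 2*k + 2)/(k**3 + 5*k**2 + 13*k + 11))·t_k = -2**(1 - k)*(k**2 + 2*k + 2)*factorial(k + 2).
s_(k+1) − s_k = -(k**3 + 5*k**2 + 13*k + 11)*factorial(k + 2)/2**k = t_k.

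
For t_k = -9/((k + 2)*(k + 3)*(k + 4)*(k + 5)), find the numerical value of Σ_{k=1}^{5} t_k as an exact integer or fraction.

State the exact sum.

Σ = -11/240

Ratio r(k) = (k + 2)/(k + 6).
Factor: A=k + 2; B=k + 6; C=1.
f must satisfy (k + 2)·f(k+1) − (k + 5)·f(k) = 1.
deg f ≤ 3 (via 1,1,0).
Solve for f: f(k) = k*(k**2 + 9*k + 26)/72 (degree 3 ≤ 3).
R(k) = B(k−1)·f(k)/C(k) = k*(k + 5)*(k**2 + 9*k + 26)/72; s_k = R·t_k = k*(-k**2 - 9*k - 26)/(8*(k + 2)*(k + 3)*(k + 4)).
Check: Δs_k = -9/(k**4 + 14*k**3 + 71*k**2 + 154*k + 120). ✓
Σ_(k=1)^(5) t_k = s_(6) − s_(1) = -29/240 − (-3/40) = -11/240.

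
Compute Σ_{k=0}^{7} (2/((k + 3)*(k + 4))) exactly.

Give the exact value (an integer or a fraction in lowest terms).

Compute t_(k+1)/t_k: get (k + 3)/(k + 5).
Gosper form: A/B · C(k+1)/C(k) with A=k + 3, B=k + 5, C=1.
f must satisfy (k + 3)·f(k+1) − (k + 4)·f(k) = 1.
deg f ≤ 1 (via 1,1,0).
Solving with deg f ≤ 1: f(k) = k/3.
Get s_k = R·t_k = 2*k/(3*(k + 3)) with R(k) = B(k−1)f(k)/C(k) = k*(k + 4)/3.
Check: Δs_k = 2/(k**2 + 7*k + 12). ✓
Evaluate s at k=8 and k=0: 16/33 and 0; difference 16/33.

Σ = 16/33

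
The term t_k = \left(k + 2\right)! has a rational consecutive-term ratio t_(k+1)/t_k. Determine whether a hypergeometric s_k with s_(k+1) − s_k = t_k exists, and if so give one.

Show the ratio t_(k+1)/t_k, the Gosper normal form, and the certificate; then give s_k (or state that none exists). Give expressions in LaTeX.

none — t_k is not Gosper-summable

Ratio r(k) = k + 3.
Take A(k)=k + 3, B(k)=1, C(k)=1.
Key eq: (k + 3)·f(k+1) = (1)·f(k) + (1).
d = -1 from the (1,0,0) case.
Bound -1 < 0, so the key equation has no polynomial solution.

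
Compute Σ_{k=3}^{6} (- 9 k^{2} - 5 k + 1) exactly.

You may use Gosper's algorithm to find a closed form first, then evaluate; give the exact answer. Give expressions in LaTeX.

Compute t_(k+1)/t_k: get (9*k**2 + 23*k + 13)/(9*k**2 + 5*k - 1).
Normal form (A,B,C) = (1, 1, k**2 + 5*k/9 - 1/9).
Key eq: (1)·f(k+1) = (1)·f(k) + (k**2 + 5*k/9 - 1/9).
d = 3 from the (0,0,2) case.
Match coefficients ⇒ f(k) = k*(3*k**2 - 2*k - 2)/9.
Get s_k = R·t_k = k*(-3*k**2 + 2*k + 2) with R(k) = B(k−1)f(k)/C(k) = k*(3*k**2 - 2*k - 2)/(9*k**2 + 5*k - 1).
Check: Δs_k = -9*k**2 - 5*k + 1. ✓
Sum = s_(7) − s_(3); s_(7) = -917, s_(3) = -57 ⇒ -860.

Σ = -860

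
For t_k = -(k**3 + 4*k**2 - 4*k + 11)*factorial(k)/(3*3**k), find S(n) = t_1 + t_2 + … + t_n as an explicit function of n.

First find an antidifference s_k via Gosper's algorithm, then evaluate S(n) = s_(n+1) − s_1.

r(k) = (k**4 + 8*k**3 + 14*k**2 + 19*k + 12)/(3*(k**3 + 4*k**2 - 4*k + 11)) after simplifying.
Take A(k)=k/3 + 1/3, B(k)=1, C(k)=k**3 + 4*k**2 - 4*k + 11.
Key eq: (k/3 + 1/3)·f(k+1) = (1)·f(k) + (k**3 + 4*k**2 - 4*k + 11).
From deg A=1, deg B=0, deg C=3: d=2.
Coefficient equations give f(k) = 3*(k**2 + 4*k - 3).
R(k) = B(k−1)·f(k)/C(k) = 3*(k**2 + 4*k - 3)/(k**3 + 4*k**2 - 4*k + 11); s_k = R·t_k = -(k**2 + 4*k - 3)*factorial(k)/3**k.
Verify: -(k**3 + 4*k**2 - 4*k + 11)*factorial(k)/(3*3**k) matches t_k.
Evaluate: s_(n+1) = -3**(-n - 1)*(n**2 + 6*n + 2)*factorial(n + 1); subtract s_(1) = -2/3 ⇒ S(n) = 3**(-n - 1)*(2*3**n - n**3*factorial(n) - 7*n**2*factorial(n) - 8*n*factorial(n) - 2*factorial(n)).

S(n) = 3**(-n - 1)*(2*3**n - n**3*factorial(n) - 7*n**2*factorial(n) - 8*n*factorial(n) - 2*factorial(n))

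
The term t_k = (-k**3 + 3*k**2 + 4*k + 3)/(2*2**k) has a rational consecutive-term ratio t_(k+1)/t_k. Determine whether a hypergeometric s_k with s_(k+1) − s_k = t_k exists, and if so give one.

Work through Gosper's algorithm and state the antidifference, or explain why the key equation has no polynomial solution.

s_k = (k**3 - k - 3)/2**k

The ratio is (k**3 - 7*k - 9)/(2*(k**3 - 3*k**2 - 4*k - 3)).
Factor: A=1/2; B=1; C=k**3 - 3*k**2 - 4*k - 3.
Set up (1/2)·f(k+1) − (1)·f(k) − (k**3 - 3*k**2 - 4*k - 3) = 0.
deg f ≤ 3 (via 0,0,3).
Solve for f: f(k) = -2*(k**3 - k - 3) (degree 3 ≤ 3).
Then R = B(k−1)f/C = -2*(k**3 - k - 3)/(k**3 - 3*k**2 - 4*k - 3), so s_k = R(k)·t_k = (k**3 - k - 3)/2**k.
Check: Δs_k = (-2*k**3 + k + (k + 1)**3 + 2)/(2*2**k). ✓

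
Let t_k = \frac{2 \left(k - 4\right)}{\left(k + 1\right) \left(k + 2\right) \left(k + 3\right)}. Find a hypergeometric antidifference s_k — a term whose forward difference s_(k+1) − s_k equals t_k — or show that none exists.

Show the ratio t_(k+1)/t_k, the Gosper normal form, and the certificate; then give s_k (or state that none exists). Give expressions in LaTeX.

s_k = \frac{k \left(- 3 k - 13\right)}{2 \left(k + 1\right) \left(k + 2\right)}

t_(k+1)/t_k = (k - 3)*(k + 1)/((k - 4)*(k + 4)).
Normal form (A,B,C) = (k + 1, k + 4, k - 4).
Solve (k + 1)·f(k+1) − (k + 3)·f(k) = k - 4.
Degrees (1,1,1) ⇒ d ≤ 2.
A polynomial solution: f(k) = -k*(3*k + 13)/4.
R(k) = B(k−1)·f(k)/C(k) = -k*(k + 3)*(3*k + 13)/(4*(k - 4)); s_k = R·t_k = k*(-3*k - 13)/(2*(k + 1)*(k + 2)).
Verify: 2*(k - 4)/(k**3 + 6*k**2 + 11*k + 6) matches t_k.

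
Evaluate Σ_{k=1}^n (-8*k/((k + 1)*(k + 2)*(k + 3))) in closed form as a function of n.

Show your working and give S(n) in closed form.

S(n) = 2*n*(-n - 1)/(n**2 + 5*n + 6)

r(k) = (k + 1)**2/(k*(k + 4)) after simplifying.
So A=k + 1 and B=k + 4, with C=k.
Solve (k + 1)·f(k+1) − (k + 3)·f(k) = k.
From deg A=1, deg B=1, deg C=1: d=2.
Solving with deg f ≤ 2: f(k) = k*(k - 1)/4.
So s_k = (B(k−1)f/C)·t_k = ((k - 1)*(k + 3)/4)·t_k = 2*k*(1 - k)/((k + 1)*(k + 2)).
s_(k+1) − s_k = -8*k/(k**3 + 6*k**2 + 11*k + 6) = t_k.
Evaluate: s_(n+1) = 2*n*(-n - 1)/(n**2 + 5*n + 6); subtract s_(1) = 0 ⇒ S(n) = 2*n*(-n - 1)/(n**2 + 5*n + 6).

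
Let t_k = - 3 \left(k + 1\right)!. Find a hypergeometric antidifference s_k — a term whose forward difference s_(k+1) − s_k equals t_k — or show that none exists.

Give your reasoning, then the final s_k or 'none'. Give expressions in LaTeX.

The ratio is k + 2.
Take A(k)=k + 2, B(k)=1, C(k)=1.
Need (k + 2)·f(k+1) − (1)·f(k) = 1.
Bound: deg f ≤ -1.
d = -1 < 0 ⇒ no nonzero polynomial f; not summable.

no hypergeometric antidifference exists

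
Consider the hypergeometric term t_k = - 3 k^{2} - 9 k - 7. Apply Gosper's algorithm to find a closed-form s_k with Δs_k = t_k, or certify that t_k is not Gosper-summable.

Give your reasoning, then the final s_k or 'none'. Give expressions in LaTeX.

Ratio r(k) = (3*k**2 + 15*k + 19)/(3*k**2 + 9*k + 7).
Factor: A=1; B=1; C=k**2 + 3*k + 7/3.
Set up (1)·f(k+1) − (1)·f(k) − (k**2 + 3*k + 7/3) = 0.
Bound: deg f ≤ 3.
Coefficient equations give f(k) = k*(k**2 + 3*k + 3)/3.
So s_k = (B(k−1)f/C)·t_k = (k*(k**2 + 3*k + 3)/(3*k**2 + 9*k + 7))·t_k = k*(-k**2 - 3*k - 3).
Verify: -3*k**2 - 9*k - 7 matches t_k.

s_k = k \left(- k^{2} - 3 k - 3\right)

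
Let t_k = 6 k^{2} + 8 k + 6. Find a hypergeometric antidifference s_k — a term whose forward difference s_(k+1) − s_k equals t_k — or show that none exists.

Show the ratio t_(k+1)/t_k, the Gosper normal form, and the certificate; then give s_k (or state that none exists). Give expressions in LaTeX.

r(k) = (3*k**2 + 10*k + 10)/(3*k**2 + 4*k + 3) after simplifying.
Factor: A=1; B=1; C=k**2 + 4*k/3 + 1.
Need (1)·f(k+1) − (1)·f(k) = k**2 + 4*k/3 + 1.
From deg A=0, deg B=0, deg C=2: d=3.
Solve for f: f(k) = k*(2*k**2 + k + 3)/6 (degree 3 ≤ 3).
Get s_k = R·t_k = k*(2*k**2 + k + 3) with R(k) = B(k−1)f(k)/C(k) = k*(2*k**2 + k + 3)/(2*(3*k**2 + 4*k + 3)).
Δs = 6*k**2 + 8*k + 6, as required.

s_k = k \left(2 k^{2} + k + 3\right)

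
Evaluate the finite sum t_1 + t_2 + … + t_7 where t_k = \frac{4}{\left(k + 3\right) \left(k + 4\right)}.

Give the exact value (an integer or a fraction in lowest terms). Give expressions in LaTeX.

Σ = 7/11

Ratio r(k) = (k + 3)/(k + 5).
Take A(k)=k + 3, B(k)=k + 5, C(k)=1.
f must satisfy (k + 3)·f(k+1) − (k + 4)·f(k) = 1.
d = 1 from the (1,1,0) case.
Match coefficients ⇒ f(k) = k/3.
Certificate R = B(k−1)f/C = k*(k + 4)/3 gives s_k = 4*k/(3*(k + 3)).
Verify: 4/(k**2 + 7*k + 12) matches t_k.
Sum = s_(8) − s_(1); s_(8) = 32/33, s_(1) = 1/3 ⇒ 7/11.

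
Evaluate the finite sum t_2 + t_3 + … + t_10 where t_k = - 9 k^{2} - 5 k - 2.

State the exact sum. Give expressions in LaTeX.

Σ = -3744

The ratio is (9*k**2 + 23*k + 16)/(9*k**2 + 5*k + 2).
So A=1 and B=1, with C=k**2 + 5*k/9 + 2/9.
Solve (1)·f(k+1) − (1)·f(k) = k**2 + 5*k/9 + 2/9.
d = 3 from the (0,0,2) case.
Solving with deg f ≤ 3: f(k) = k*(3*k**2 - 2*k + 1)/9.
Then R = B(k−1)f/C = k*(3*k**2 - 2*k + 1)/(9*k**2 + 5*k + 2), so s_k = R(k)·t_k = k*(-3*k**2 + 2*k - 1).
s_(k+1) − s_k = -9*k**2 - 5*k - 2 = t_k.
Sum = s_(11) − s_(2); s_(11) = -3762, s_(2) = -18 ⇒ -3744.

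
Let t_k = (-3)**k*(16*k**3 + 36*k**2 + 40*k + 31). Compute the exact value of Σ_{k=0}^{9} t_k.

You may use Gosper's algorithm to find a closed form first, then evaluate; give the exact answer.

Σ = -237022682

The ratio is 3*(-16*k**3 - 84*k**2 - 160*k - 123)/(16*k**3 + 36*k**2 + 40*k + 31).
So A=-3 and B=1, with C=k**3 + 9*k**2/4 + 5*k/2 + 31/16.
Set up (-3)·f(k+1) − (1)·f(k) − (k**3 + 9*k**2/4 + 5*k/2 + 31/16) = 0.
d = 3 from the (0,0,3) case.
Coefficient equations give f(k) = -(4*k**3 + k + 4)/16.
So s_k = (B(k−1)f/C)·t_k = (-(4*k**3 + k + 4)/(16*k**3 + 36*k**2 + 40*k + 31))·t_k = (-3)**k*(-4*k**3 - k - 4).
Verify: (-3)**k*(16*k**3 + 36*k**2 + 40*k + 31) matches t_k.
Evaluate s at k=10 and k=0: -237022686 and -4; difference -237022682.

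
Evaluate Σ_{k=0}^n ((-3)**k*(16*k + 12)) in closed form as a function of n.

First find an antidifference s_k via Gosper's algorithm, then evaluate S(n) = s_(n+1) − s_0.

Step 1: r(k) = 3*(-4*k - 7)/(4*k + 3).
Factor: A=-3; B=1; C=k + 3/4.
Solve (-3)·f(k+1) − (1)·f(k) = k + 3/4.
Bound: deg f ≤ 1.
Match coefficients ⇒ f(k) = -k/4.
Certificate R = B(k−1)f/C = -k/(4*k + 3) gives s_k = -4*(-3)**k*k.
Verify: (-3)**k*(16*k + 12) matches t_k.
Evaluate: s_(n+1) = 12*(-3)**n*(n + 1); subtract s_(0) = 0 ⇒ S(n) = 12*(-3)**n*(n + 1).

S(n) = 12*(-3)**n*(n + 1)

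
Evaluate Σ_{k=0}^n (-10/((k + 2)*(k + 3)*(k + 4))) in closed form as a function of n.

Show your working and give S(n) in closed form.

The ratio is (k + 2)/(k + 5).
Take A(k)=k + 2, B(k)=k + 5, C(k)=1.
Set up (k + 2)·f(k+1) − (k + 4)·f(k) − (1) = 0.
Degrees (1,1,0) ⇒ d ≤ 2.
Solving with deg f ≤ 2: f(k) = k*(k + 5)/12.
Then R = B(k−1)f/C = k*(k + 4)*(k + 5)/12, so s_k = R(k)·t_k = 5*k*(-k - 5)/(6*(k + 2)*(k + 3)).
Δs = -10/(k**3 + 9*k**2 + 26*k + 24), as required.
Telescope: S(n) = s_(n+1) − s_(0) = 5*(-n**2 - 7*n - 6)/(6*(n**2 + 7*n + 12)) − (0) = 5*(-n**2 - 7*n - 6)/(6*(n**2 + 7*n + 12)).

S(n) = 5*(-n**2 - 7*n - 6)/(6*(n**2 + 7*n + 12))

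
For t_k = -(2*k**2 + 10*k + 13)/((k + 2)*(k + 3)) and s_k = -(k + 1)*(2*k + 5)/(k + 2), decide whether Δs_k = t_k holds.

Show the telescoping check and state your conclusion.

Valid: the claim telescopes to t_k.

s_(k+1) = -(k + 2)*(2*k + 7)/(k + 3)
s_(k+1) − s_k = (-2*k**2 - 10*k - 13)/(k**2 + 5*k + 6)
(s_(k+1) − s_k) − t_k = 0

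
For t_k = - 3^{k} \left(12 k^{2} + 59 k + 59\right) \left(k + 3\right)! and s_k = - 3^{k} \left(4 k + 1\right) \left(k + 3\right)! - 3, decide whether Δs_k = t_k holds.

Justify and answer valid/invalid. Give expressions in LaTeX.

s_(k+1) = -3**(k + 1)*(4*k + 5)*factorial(k + 4) - 3
s_(k+1) − s_k = -3**k*(12*k**2 + 59*k + 59)*factorial(k + 3)
(s_(k+1) − s_k) − t_k = 0

valid; difference matches t_k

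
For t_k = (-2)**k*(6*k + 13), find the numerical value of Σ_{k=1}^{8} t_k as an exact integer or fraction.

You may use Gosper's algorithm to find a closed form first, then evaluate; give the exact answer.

Compute t_(k+1)/t_k: get 2*(-6*k - 19)/(6*k + 13).
A = -2, B = 1, C = k + 13/6.
Set up (-2)·f(k+1) − (1)·f(k) − (k + 13/6) = 0.
Bound: deg f ≤ 1.
Coefficient equations give f(k) = -(2*k + 3)/6.
Get s_k = R·t_k = (-2)**k*(-2*k - 3) with R(k) = B(k−1)f(k)/C(k) = -(2*k + 3)/(6*k + 13).
Δs = (-2)**k*(6*k + 13), as required.
Sum = s_(9) − s_(1); s_(9) = 10752, s_(1) = 10 ⇒ 10742.

Σ = 10742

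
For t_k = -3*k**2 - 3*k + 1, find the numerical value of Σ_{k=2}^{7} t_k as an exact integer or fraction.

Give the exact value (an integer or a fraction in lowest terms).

Σ = -492

t_(k+1)/t_k = (3*k**2 + 9*k + 5)/(3*k**2 + 3*k - 1).
Take A(k)=1, B(k)=1, C(k)=k**2 + k - 1/3.
Need (1)·f(k+1) − (1)·f(k) = k**2 + k - 1/3.
deg f ≤ 3 (via 0,0,2).
Solve for f: f(k) = k*(k**2 - 2)/3 (degree 3 ≤ 3).
Get s_k = R·t_k = k*(2 - k**2) with R(k) = B(k−1)f(k)/C(k) = k*(k**2 - 2)/(3*k**2 + 3*k - 1).
s_(k+1) − s_k = -3*k**2 - 3*k + 1 = t_k.
Evaluate s at k=8 and k=2: -496 and -4; difference -492.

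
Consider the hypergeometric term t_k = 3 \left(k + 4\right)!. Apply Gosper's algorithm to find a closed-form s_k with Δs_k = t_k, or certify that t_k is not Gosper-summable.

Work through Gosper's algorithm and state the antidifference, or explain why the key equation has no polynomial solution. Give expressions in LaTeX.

not Gosper-summable; s_k does not exist

Step 1: r(k) = k + 5.
A = k + 5, B = 1, C = 1.
Set up (k + 5)·f(k+1) − (1)·f(k) − (1) = 0.
deg f ≤ -1 (via 1,0,0).
Negative degree bound (-1): no f exists, t_k not Gosper-summable.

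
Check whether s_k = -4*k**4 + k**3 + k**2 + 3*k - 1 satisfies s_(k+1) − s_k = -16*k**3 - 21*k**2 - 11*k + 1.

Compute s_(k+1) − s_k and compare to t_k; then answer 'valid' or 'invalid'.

valid; difference matches t_k

s_(k+1) = k*(-4*k**3 - 15*k**2 - 20*k - 8)
s_(k+1) − s_k = -16*k**3 - 21*k**2 - 11*k + 1
(s_(k+1) − s_k) − t_k = 0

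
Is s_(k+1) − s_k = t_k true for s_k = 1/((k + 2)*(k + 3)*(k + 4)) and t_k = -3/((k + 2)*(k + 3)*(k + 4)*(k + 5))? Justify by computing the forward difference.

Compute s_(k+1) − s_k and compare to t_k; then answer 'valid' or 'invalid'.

s_(k+1) = 1/((k + 3)*(k + 4)*(k + 5))
s_(k+1) − s_k = -3/((k + 2)*(k + 3)*(k + 4)*(k + 5))
(s_(k+1) − s_k) − t_k = 0

valid (s_(k+1) − s_k reduces to t_k)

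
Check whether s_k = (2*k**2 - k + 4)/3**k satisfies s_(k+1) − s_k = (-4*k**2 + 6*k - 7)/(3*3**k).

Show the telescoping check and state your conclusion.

s_(k+1) = (-k + 2*(k + 1)**2 + 3)/(3*3**k)
s_(k+1) − s_k = (-4*k**2 + 6*k - 7)/(3*3**k)
(s_(k+1) − s_k) − t_k = 0

valid; difference matches t_k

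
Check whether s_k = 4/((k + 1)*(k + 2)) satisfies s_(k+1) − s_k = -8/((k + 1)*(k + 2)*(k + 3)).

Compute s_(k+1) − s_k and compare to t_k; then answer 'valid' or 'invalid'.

valid; difference matches t_k

s_(k+1) = 4/((k + 2)*(k + 3))
s_(k+1) − s_k = -8/(k**3 + 6*k**2 + 11*k + 6)
(s_(k+1) − s_k) − t_k = 0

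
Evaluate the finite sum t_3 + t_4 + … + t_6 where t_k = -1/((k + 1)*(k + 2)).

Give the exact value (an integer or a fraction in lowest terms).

Σ = -1/8

Ratio r(k) = (k + 1)/(k + 3).
So A=k + 1 and B=k + 3, with C=1.
Set up (k + 1)·f(k+1) − (k + 2)·f(k) − (1) = 0.
Bound: deg f ≤ 1.
Coefficient equations give f(k) = k.
Then R = B(k−1)f/C = k*(k + 2), so s_k = R(k)·t_k = -k/(k + 1).
s_(k+1) − s_k = -1/(k**2 + 3*k + 2) = t_k.
Telescoping: Σ = s_(7) − s_(3) = -7/8 − (-3/4) = -1/8.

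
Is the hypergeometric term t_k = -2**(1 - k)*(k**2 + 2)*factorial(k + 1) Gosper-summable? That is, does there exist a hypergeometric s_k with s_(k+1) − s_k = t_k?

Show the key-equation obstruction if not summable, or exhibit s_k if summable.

The ratio is (k + 2)*((k + 1)**2 + 2)/(2*(k**2 + 2)).
A = k/2 + 1, B = 1, C = k**2 + 2.
Set up (k/2 + 1)·f(k+1) − (1)·f(k) − (k**2 + 2) = 0.
Bound: deg f ≤ 1.
Match coefficients ⇒ f(k) = 2*(k - 1).
So s_k = (B(k−1)f/C)·t_k = (2*(k - 1)/(k**2 + 2))·t_k = -2**(2 - k)*(k - 1)*factorial(k + 1).
Δs = -2**(1 - k)*(k**2 + 2)*factorial(k + 1), as required.

Yes. s_k = -2**(2 - k)*(k - 1)*factorial(k + 1).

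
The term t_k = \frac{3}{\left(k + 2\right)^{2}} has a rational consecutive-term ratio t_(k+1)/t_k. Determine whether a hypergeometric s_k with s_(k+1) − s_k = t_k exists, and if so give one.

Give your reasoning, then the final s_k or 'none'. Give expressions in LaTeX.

t_(k+1)/t_k = (k + 2)**2/(k + 3)**2.
A = k**2 + 4*k + 4, B = k**2 + 6*k + 9, C = 1.
Set up (k**2 + 4*k + 4)·f(k+1) − (k**2 + 4*k + 4)·f(k) − (1) = 0.
Bound: deg f ≤ 0.
Write f(k) = c0. Then LHS − RHS = -1, requiring -1 = 0: contradictory. No certificate.

not Gosper-summable; s_k does not exist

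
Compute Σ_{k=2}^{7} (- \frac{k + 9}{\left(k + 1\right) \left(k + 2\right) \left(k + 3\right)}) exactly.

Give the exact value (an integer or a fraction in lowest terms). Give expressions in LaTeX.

Step 1: r(k) = (k + 1)*(k + 10)/((k + 4)*(k + 9)).
Factor: A=k + 1; B=k + 4; C=k + 9.
Set up (k + 1)·f(k+1) − (k + 3)·f(k) − (k + 9) = 0.
d = 2 from the (1,1,1) case.
A polynomial solution: f(k) = k*(5*k + 13)/2.
R(k) = B(k−1)·f(k)/C(k) = k*(k + 3)*(5*k + 13)/(2*(k + 9)); s_k = R·t_k = k*(-5*k - 13)/(2*(k + 1)*(k + 2)).
Δs = (-k - 9)/(k**3 + 6*k**2 + 11*k + 6), as required.
Σ_(k=2)^(7) t_k = s_(8) − s_(2) = -106/45 − (-23/12) = -79/180.

Σ = -79/180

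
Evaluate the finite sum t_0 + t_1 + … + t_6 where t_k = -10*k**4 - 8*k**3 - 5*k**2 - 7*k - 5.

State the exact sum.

Σ = -26915

Compute t_(k+1)/t_k: get (10*k**4 + 48*k**3 + 89*k**2 + 81*k + 35)/(10*k**4 + 8*k**3 + 5*k**2 + 7*k + 5).
A = 1, B = 1, C = k**4 + 4*k**3/5 + k**2/2 + 7*k/10 + 1/2.
Need (1)·f(k+1) − (1)·f(k) = k**4 + 4*k**3/5 + k**2/2 + 7*k/10 + 1/2.
deg f ≤ 5 (via 0,0,4).
A polynomial solution: f(k) = k*(2*k**4 - 3*k**3 + k**2 + 3*k + 2)/10.
R(k) = B(k−1)·f(k)/C(k) = k*(2*k**4 - 3*k**3 + k**2 + 3*k + 2)/(10*k**4 + 8*k**3 + 5*k**2 + 7*k + 5); s_k = R·t_k = k*(-2*k**4 + 3*k**3 - k**2 - 3*k - 2).
Check: Δs_k = -10*k**4 - 8*k**3 - 5*k**2 - 7*k - 5. ✓
Evaluate s at k=7 and k=0: -26915 and 0; difference -26915.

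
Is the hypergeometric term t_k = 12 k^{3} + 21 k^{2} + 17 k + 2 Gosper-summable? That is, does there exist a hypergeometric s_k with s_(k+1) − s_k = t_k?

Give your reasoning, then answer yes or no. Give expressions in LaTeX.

r(k) = (12*k**3 + 57*k**2 + 95*k + 52)/(12*k**3 + 21*k**2 + 17*k + 2) after simplifying.
Normal form (A,B,C) = (1, 1, k**3 + 7*k**2/4 + 17*k/12 + 1/6).
Solve (1)·f(k+1) − (1)·f(k) = k**3 + 7*k**2/4 + 17*k/12 + 1/6.
d = 4 from the (0,0,3) case.
Solving with deg f ≤ 4: f(k) = k*(3*k**3 + k**2 + k - 3)/12.
Get s_k = R·t_k = k*(3*k**3 + k**2 + k - 3) with R(k) = B(k−1)f(k)/C(k) = k*(3*k**3 + k**2 + k - 3)/(12*k**3 + 21*k**2 + 17*k + 2).
s_(k+1) − s_k = 12*k**3 + 21*k**2 + 17*k + 2 = t_k.

Yes. s_k = k \left(3 k^{3} + k^{2} + k - 3\right).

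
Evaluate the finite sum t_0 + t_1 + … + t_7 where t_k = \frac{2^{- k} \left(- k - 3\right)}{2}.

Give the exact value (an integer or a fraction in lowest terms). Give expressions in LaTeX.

The ratio is (k + 4)/(2*(k + 3)).
So A=1/2 and B=1, with C=k + 3.
Key eq: (1/2)·f(k+1) = (1)·f(k) + (k + 3).
Bound: deg f ≤ 1.
Coefficient equations give f(k) = -2*(k + 4).
R(k) = B(k−1)·f(k)/C(k) = -2*(k + 4)/(k + 3); s_k = R·t_k = (k + 4)/2**k.
s_(k+1) − s_k = (-k - 3)/(2*2**k) = t_k.
Sum = s_(8) − s_(0); s_(8) = 3/64, s_(0) = 4 ⇒ -253/64.

Σ = -253/64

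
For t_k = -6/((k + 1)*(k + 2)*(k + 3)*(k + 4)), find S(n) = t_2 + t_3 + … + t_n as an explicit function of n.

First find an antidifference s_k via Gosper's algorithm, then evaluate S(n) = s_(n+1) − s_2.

Ratio r(k) = (k + 1)/(k + 5).
So A=k + 1 and B=k + 5, with C=1.
Solve (k + 1)·f(k+1) − (k + 4)·f(k) = 1.
From deg A=1, deg B=1, deg C=0: d=3.
Solve for f: f(k) = k*(k**2 + 6*k + 11)/18 (degree 3 ≤ 3).
So s_k = (B(k−1)f/C)·t_k = (k*(k + 4)*(k**2 + 6*k + 11)/18)·t_k = k*(-k**2 - 6*k - 11)/(3*(k + 1)*(k + 2)*(k + 3)).
Δs = -6/(k**4 + 10*k**3 + 35*k**2 + 50*k + 24), as required.
Telescope: S(n) = s_(n+1) − s_(2) = (-n**3 - 9*n**2 - 26*n - 18)/(3*(n**3 + 9*n**2 + 26*n + 24)) − (-3/10) = (-n**3 - 9*n**2 - 26*n + 36)/(30*(n**3 + 9*n**2 + 26*n + 24)).

S(n) = (-n**3 - 9*n**2 - 26*n + 36)/(30*(n**3 + 9*n**2 + 26*n + 24))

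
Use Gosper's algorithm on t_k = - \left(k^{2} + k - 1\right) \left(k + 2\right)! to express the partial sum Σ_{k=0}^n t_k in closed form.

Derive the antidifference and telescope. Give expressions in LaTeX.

Ratio r(k) = (k + 3)*(k + (k + 1)**2)/(k**2 + k - 1).
Gosper form: A/B · C(k+1)/C(k) with A=k + 3, B=1, C=k**2 + k - 1.
Need (k + 3)·f(k+1) − (1)·f(k) = k**2 + k - 1.
From deg A=1, deg B=0, deg C=2: d=1.
A polynomial solution: f(k) = k - 2.
Get s_k = R·t_k = -(k - 2)*factorial(k + 2) with R(k) = B(k−1)f(k)/C(k) = (k - 2)/(k**2 + k - 1).
Verify: -(k**2 + k - 1)*factorial(k + 2) matches t_k.
Σ_(k=0)^n t_k = s_(n+1) − s_(0) = (-(n - 1)*factorial(n + 3)) − (4), i.e. -n*factorial(n + 3) + factorial(n + 3) - 4.

S(n) = - n \left(n + 3\right)! + \left(n + 3\right)! - 4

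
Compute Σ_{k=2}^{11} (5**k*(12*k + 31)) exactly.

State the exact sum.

Σ = 9765624750

Step 1: r(k) = 5*(12*k + 43)/(12*k + 31).
So A=5 and B=1, with C=k + 31/12.
f must satisfy (5)·f(k+1) − (1)·f(k) = k + 31/12.
Bound: deg f ≤ 1.
Coefficient equations give f(k) = (3*k + 4)/12.
Then R = B(k−1)f/C = (3*k + 4)/(12*k + 31), so s_k = R(k)·t_k = 5**k*(3*k + 4).
Δs = 5**k*(12*k + 31), as required.
Telescoping: Σ = s_(12) − s_(2) = 9765625000 − (250) = 9765624750.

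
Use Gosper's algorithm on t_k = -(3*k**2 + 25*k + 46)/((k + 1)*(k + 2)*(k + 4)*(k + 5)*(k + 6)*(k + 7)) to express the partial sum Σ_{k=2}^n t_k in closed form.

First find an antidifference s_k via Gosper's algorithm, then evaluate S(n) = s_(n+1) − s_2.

The ratio is (k + 1)*(k + 4)*(25*k + 3*(k + 1)**2 + 71)/((k + 3)*(k + 8)*(3*k**2 + 25*k + 46)).
Take A(k)=k + 1, B(k)=k + 8, C(k)=k**3 + 34*k**2/3 + 121*k/3 + 46.
Key eq: (k + 1)·f(k+1) = (k + 7)·f(k) + (k**3 + 34*k**2/3 + 121*k/3 + 46).
From deg A=1, deg B=1, deg C=3: d=6.
Coefficient equations give f(k) = k*(k + 2)*(k + 3)*(k + 5)*(k**2 + 11*k + 34)/72.
So s_k = (B(k−1)f/C)·t_k = (k*(k + 2)*(k + 5)*(k + 7)*(k**2 + 11*k + 34)/(24*(3*k**2 + 25*k + 46)))·t_k = k*(-k**2 - 11*k - 34)/(24*(k**3 + 11*k**2 + 34*k + 24)).
s_(k+1) − s_k = (-3*k**2 - 25*k - 46)/(k**6 + 25*k**5 + 247*k**4 + 1219*k**3 + 3112*k**2 + 3796*k + 1680) = t_k.
s_(n+1) = (-n**3 - 14*n**2 - 59*n - 46)/(24*(n**3 + 14*n**2 + 59*n + 70)) and s_(2) = -5/144, so S(n) = (-n**3 - 14*n**2 - 59*n + 74)/(144*(n**3 + 14*n**2 + 59*n + 70)).

S(n) = (-n**3 - 14*n**2 - 59*n + 74)/(144*(n**3 + 14*n**2 + 59*n + 70))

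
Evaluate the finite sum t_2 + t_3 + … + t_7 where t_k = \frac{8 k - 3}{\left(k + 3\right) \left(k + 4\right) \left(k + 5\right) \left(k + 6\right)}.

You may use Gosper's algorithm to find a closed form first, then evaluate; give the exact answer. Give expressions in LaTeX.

Σ = 1921/60060

Ratio r(k) = (k + 3)*(8*k + 5)/((k + 7)*(8*k - 3)).
So A=k + 3 and B=k + 7, with C=k - 3/8.
Key eq: (k + 3)·f(k+1) = (k + 6)·f(k) + (k - 3/8).
Bound: deg f ≤ 3.
Match coefficients ⇒ f(k) = k*(k**2 + 12*k - 33)/160.
Get s_k = R·t_k = k*(k**2 + 12*k - 33)/(20*(k + 3)*(k + 4)*(k + 5)) with R(k) = B(k−1)f(k)/C(k) = k*(k + 6)*(k**2 + 12*k - 33)/(20*(8*k - 3)).
Verify: (8*k - 3)/(k**4 + 18*k**3 + 119*k**2 + 342*k + 360) matches t_k.
Telescoping: Σ = s_(8) − s_(2) = 127/4290 − (-1/420) = 1921/60060.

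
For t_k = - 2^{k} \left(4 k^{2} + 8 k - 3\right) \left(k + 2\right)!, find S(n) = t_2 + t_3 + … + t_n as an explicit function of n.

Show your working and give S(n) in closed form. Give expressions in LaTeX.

S(n) = - 4 \cdot 2^{n} n \left(n + 3\right)! + 2 \cdot 2^{n} \left(n + 3\right)! + 96

Compute t_(k+1)/t_k: get 2*(4*k**3 + 28*k**2 + 57*k + 27)/(4*k**2 + 8*k - 3).
So A=2*k + 6 and B=1, with C=k**2 + 2*k - 3/4.
Need (2*k + 6)·f(k+1) − (1)·f(k) = k**2 + 2*k - 3/4.
Bound: deg f ≤ 1.
Solve for f: f(k) = (2*k - 3)/4 (degree 1 ≤ 1).
Then R = B(k−1)f/C = (2*k - 3)/(4*k**2 + 8*k - 3), so s_k = R(k)·t_k = -2**k*(2*k - 3)*factorial(k + 2).
Δs = -2**k*(4*k**2 + 8*k - 3)*factorial(k + 2), as required.
Evaluate: s_(n+1) = -2**(n + 1)*(2*n - 1)*factorial(n + 3); subtract s_(2) = -96 ⇒ S(n) = -4*2**n*n*factorial(n + 3) + 2*2**n*factorial(n + 3) + 96.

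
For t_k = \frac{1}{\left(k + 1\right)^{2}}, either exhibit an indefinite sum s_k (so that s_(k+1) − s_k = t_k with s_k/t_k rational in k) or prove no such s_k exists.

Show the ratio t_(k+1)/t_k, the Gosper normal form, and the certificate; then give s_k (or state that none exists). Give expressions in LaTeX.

not Gosper-summable; s_k does not exist

The ratio is (k + 1)**2/(k + 2)**2.
Gosper form: A/B · C(k+1)/C(k) with A=k**2 + 2*k + 1, B=k**2 + 4*k + 4, C=1.
f must satisfy (k**2 + 2*k + 1)·f(k+1) − (k**2 + 2*k + 1)·f(k) = 1.
deg f ≤ 0 (via 2,2,0).
Generic f = c0 gives residual -1; -1 = 0 cannot hold, so t_k is not Gosper-summable.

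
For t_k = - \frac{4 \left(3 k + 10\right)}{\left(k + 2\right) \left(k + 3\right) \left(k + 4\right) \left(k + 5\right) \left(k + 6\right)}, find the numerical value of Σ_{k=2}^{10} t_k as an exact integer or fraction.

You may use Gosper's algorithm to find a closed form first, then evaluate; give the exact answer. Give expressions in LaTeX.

Step 1: r(k) = (k + 2)*(3*k + 13)/((k + 7)*(3*k + 10)).
Factor: A=k + 2; B=k + 7; C=k + 10/3.
Key eq: (k + 2)·f(k+1) = (k + 6)·f(k) + (k + 10/3).
From deg A=1, deg B=1, deg C=1: d=4.
Match coefficients ⇒ f(k) = k*(k + 3)*(k**2 + 11*k + 38)/120.
So s_k = (B(k−1)f/C)·t_k = (k*(k + 3)*(k + 6)*(k**2 + 11*k + 38)/(40*(3*k + 10)))·t_k = k*(-k**2 - 11*k - 38)/(10*(k**3 + 11*k**2 + 38*k + 40)).
Verify: 4*(-3*k - 10)/(k**5 + 20*k**4 + 155*k**3 + 580*k**2 + 1044*k + 720) matches t_k.
Evaluate s at k=11 and k=2: -77/780 and -8/105; difference -41/1820.

Σ = -41/1820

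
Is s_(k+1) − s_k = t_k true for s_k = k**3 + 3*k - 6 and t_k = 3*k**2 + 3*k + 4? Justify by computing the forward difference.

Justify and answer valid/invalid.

valid (s_(k+1) − s_k reduces to t_k)

s_(k+1) = 3*k + (k + 1)**3 - 3
s_(k+1) − s_k = -k**3 + (k + 1)**3 + 3
(s_(k+1) − s_k) − t_k = 0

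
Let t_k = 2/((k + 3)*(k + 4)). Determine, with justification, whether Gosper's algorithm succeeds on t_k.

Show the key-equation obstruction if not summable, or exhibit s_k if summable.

Yes. s_k = 2*k/(3*(k + 3)).

r(k) = (k + 3)/(k + 5) after simplifying.
Gosper form: A/B · C(k+1)/C(k) with A=k + 3, B=k + 5, C=1.
Set up (k + 3)·f(k+1) − (k + 4)·f(k) − (1) = 0.
Degrees (1,1,0) ⇒ d ≤ 1.
Match coefficients ⇒ f(k) = k/3.
Get s_k = R·t_k = 2*k/(3*(k + 3)) with R(k) = B(k−1)f(k)/C(k) = k*(k + 4)/3.
Check: Δs_k = 2/(k**2 + 7*k + 12). ✓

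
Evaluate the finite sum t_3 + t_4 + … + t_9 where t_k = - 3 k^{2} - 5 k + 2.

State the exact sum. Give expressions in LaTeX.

The ratio is (3*k**2 + 11*k + 6)/(3*k**2 + 5*k - 2).
Take A(k)=1, B(k)=1, C(k)=k**2 + 5*k/3 - 2/3.
Key eq: (1)·f(k+1) = (1)·f(k) + (k**2 + 5*k/3 - 2/3).
Bound: deg f ≤ 3.
A polynomial solution: f(k) = k*(k**2 + k - 4)/3.
Get s_k = R·t_k = k*(-k**2 - k + 4) with R(k) = B(k−1)f(k)/C(k) = k*(k**2 + k - 4)/((k + 2)*(3*k - 1)).
Check: Δs_k = -3*k**2 - 5*k + 2. ✓
Evaluate s at k=10 and k=3: -1060 and -24; difference -1036.

Σ = -1036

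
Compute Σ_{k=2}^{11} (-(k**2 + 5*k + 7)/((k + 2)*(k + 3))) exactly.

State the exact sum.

r(k) = (k + 2)*(5*k + (k + 1)**2 + 12)/((k + 4)*(k**2 + 5*k + 7)) after simplifying.
So A=k + 2 and B=k + 4, with C=k**2 + 5*k + 7.
f must satisfy (k + 2)·f(k+1) − (k + 3)·f(k) = k**2 + 5*k + 7.
Bound: deg f ≤ 2.
Solve for f: f(k) = k*(2*k + 5)/2 (degree 2 ≤ 2).
R(k) = B(k−1)·f(k)/C(k) = k*(k + 3)*(2*k + 5)/(2*(k**2 + 5*k + 7)); s_k = R·t_k = k*(-2*k - 5)/(2*(k + 2)).
Δs = (-k**2 - 5*k - 7)/(k**2 + 5*k + 6), as required.
Sum = s_(12) − s_(2); s_(12) = -87/7, s_(2) = -9/4 ⇒ -285/28.

Σ = -285/28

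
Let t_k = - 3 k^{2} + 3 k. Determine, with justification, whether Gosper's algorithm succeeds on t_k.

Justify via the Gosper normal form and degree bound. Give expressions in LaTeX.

Step 1: r(k) = (k + 1)/(k - 1).
Take A(k)=1, B(k)=1, C(k)=k**2 - k.
f must satisfy (1)·f(k+1) − (1)·f(k) = k**2 - k.
d = 3 from the (0,0,2) case.
Coefficient equations give f(k) = k*(k - 2)*(k - 1)/3.
Certificate R = B(k−1)f/C = (k - 2)/3 gives s_k = k*(-k**2 + 3*k - 2).
s_(k+1) − s_k = 3*k*(1 - k) = t_k.

Yes. s_k = k \left(- k^{2} + 3 k - 2\right).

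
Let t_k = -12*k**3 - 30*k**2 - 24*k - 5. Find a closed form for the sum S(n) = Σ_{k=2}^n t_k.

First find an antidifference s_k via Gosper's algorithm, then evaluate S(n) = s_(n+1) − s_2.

S(n) = -3*n**4 - 16*n**3 - 30*n**2 - 22*n + 71

Step 1: r(k) = (12*k**3 + 66*k**2 + 120*k + 71)/(12*k**3 + 30*k**2 + 24*k + 5).
Take A(k)=1, B(k)=1, C(k)=k**3 + 5*k**2/2 + 2*k + 5/12.
Key eq: (1)·f(k+1) = (1)·f(k) + (k**3 + 5*k**2/2 + 2*k + 5/12).
From deg A=0, deg B=0, deg C=3: d=4.
Solve for f: f(k) = k*(3*k**3 + 4*k**2 - 2)/12 (degree 4 ≤ 4).
So s_k = (B(k−1)f/C)·t_k = (k*(3*k**3 + 4*k**2 - 2)/(12*k**3 + 30*k**2 + 24*k + 5))·t_k = k*(-3*k**3 - 4*k**2 + 2).
Check: Δs_k = -12*k**3 - 30*k**2 - 24*k - 5. ✓
Σ_(k=2)^n t_k = s_(n+1) − s_(2) = (-3*n**4 - 16*n**3 - 30*n**2 - 22*n - 5) − (-76), i.e. -3*n**4 - 16*n**3 - 30*n**2 - 22*n + 71.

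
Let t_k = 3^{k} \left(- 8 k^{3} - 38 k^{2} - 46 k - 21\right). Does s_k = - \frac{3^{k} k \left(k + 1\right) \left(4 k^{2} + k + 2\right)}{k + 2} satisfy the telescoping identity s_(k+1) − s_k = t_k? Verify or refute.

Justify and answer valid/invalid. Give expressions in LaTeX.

s_(k+1) = -3**(k + 1)*(k + 1)*(k + 2)*(k + 4*(k + 1)**2 + 3)/(k + 3)
s_(k+1) − s_k = 3**k*(-8*k**5 - 70*k**4 - 234*k**3 - 358*k**2 - 270*k - 84)/(k**2 + 5*k + 6)
(s_(k+1) − s_k) − t_k = 3**k*(8*k**4 + 50*k**3 + 121*k**2 + 111*k + 42)/(k**2 + 5*k + 6)

Invalid: residual \frac{3^{k} \left(8 k^{4} + 50 k^{3} + 121 k^{2} + 111 k + 42\right)}{k^{2} + 5 k + 6} ≠ 0.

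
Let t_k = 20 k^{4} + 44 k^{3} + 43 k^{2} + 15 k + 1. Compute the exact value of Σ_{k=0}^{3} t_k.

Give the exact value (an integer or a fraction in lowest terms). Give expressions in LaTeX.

t_(k+1)/t_k = (20*k**4 + 124*k**3 + 295*k**2 + 313*k + 123)/(20*k**4 + 44*k**3 + 43*k**2 + 15*k + 1).
A = 1, B = 1, C = k**4 + 11*k**3/5 + 43*k**2/20 + 3*k/4 + 1/20.
f must satisfy (1)·f(k+1) − (1)·f(k) = k**4 + 11*k**3/5 + 43*k**2/20 + 3*k/4 + 1/20.
Bound: deg f ≤ 5.
Match coefficients ⇒ f(k) = k**2*(4*k**3 + k**2 - k - 3)/20.
R(k) = B(k−1)·f(k)/C(k) = k**2*(4*k**3 + k**2 - k - 3)/((2*k + 1)*(10*k**3 + 17*k**2 + 13*k + 1)); s_k = R·t_k = k**2*(4*k**3 + k**2 - k - 3).
Δs = 20*k**4 + 44*k**3 + 43*k**2 + 15*k + 1, as required.
Evaluate s at k=4 and k=0: 4240 and 0; difference 4240.

Σ = 4240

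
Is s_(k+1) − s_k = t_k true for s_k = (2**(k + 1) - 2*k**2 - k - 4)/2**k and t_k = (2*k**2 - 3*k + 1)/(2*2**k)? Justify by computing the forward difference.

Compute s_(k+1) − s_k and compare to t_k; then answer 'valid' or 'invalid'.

Valid: the claim telescopes to t_k.

s_(k+1) = (4*2**k - k - 2*(k + 1)**2 - 5)/(2*2**k)
s_(k+1) − s_k = (2*k**2 - 3*k + 1)/(2*2**k)
(s_(k+1) − s_k) − t_k = 0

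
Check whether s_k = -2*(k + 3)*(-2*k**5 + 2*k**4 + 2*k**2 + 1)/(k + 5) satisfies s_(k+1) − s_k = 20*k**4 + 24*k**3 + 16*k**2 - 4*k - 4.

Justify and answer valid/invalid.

Invalid: residual 4*(-8*k**5 - 64*k**4 - 68*k**3 - 40*k**2 + 12*k + 9)/(k**2 + 11*k + 30) ≠ 0.

s_(k+1) = -2*(k + 4)*(-2*(k + 1)**5 + 2*(k + 1)**4 + 2*(k + 1)**2 + 1)/(k + 6)
s_(k+1) − s_k = 4*(5*k**6 + 53*k**5 + 156*k**4 + 155*k**3 + 68*k**2 - 29*k - 21)/(k**2 + 11*k + 30)
(s_(k+1) − s_k) − t_k = 4*(-8*k**5 - 64*k**4 - 68*k**3 - 40*k**2 + 12*k + 9)/(k**2 + 11*k + 30)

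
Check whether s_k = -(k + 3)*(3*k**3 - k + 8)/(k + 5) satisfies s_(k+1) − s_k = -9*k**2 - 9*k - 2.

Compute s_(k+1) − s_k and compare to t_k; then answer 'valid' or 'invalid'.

s_(k+1) = -(k + 4)*(-k + 3*(k + 1)**3 + 7)/(k + 6)
s_(k+1) − s_k = (-9*k**4 - 96*k**3 - 263*k**2 - 196*k - 56)/(k**2 + 11*k + 30)
(s_(k+1) − s_k) − t_k = 4*(3*k**3 + 27*k**2 + 24*k + 1)/(k**2 + 11*k + 30)

Invalid: residual 4*(3*k**3 + 27*k**2 + 24*k + 1)/(k**2 + 11*k + 30) ≠ 0.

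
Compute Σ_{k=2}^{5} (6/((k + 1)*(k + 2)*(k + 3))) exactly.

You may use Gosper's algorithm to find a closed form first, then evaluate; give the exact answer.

Σ = 11/56

Ratio r(k) = (k + 1)/(k + 4).
Take A(k)=k + 1, B(k)=k + 4, C(k)=1.
Solve (k + 1)·f(k+1) − (k + 3)·f(k) = 1.
Degrees (1,1,0) ⇒ d ≤ 2.
Solve for f: f(k) = k*(k + 3)/4 (degree 2 ≤ 2).
Certificate R = B(k−1)f/C = k*(k + 3)**2/4 gives s_k = 3*k*(k + 3)/(2*(k + 1)*(k + 2)).
Δs = 6/(k**3 + 6*k**2 + 11*k + 6), as required.
Telescoping: Σ = s_(6) − s_(2) = 81/56 − (5/4) = 11/56.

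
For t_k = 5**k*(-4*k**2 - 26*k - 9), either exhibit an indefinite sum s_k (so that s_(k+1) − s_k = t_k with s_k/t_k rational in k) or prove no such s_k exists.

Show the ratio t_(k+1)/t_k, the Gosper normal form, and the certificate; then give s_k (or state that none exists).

Step 1: r(k) = 5*(4*k**2 + 34*k + 39)/(4*k**2 + 26*k + 9).
Normal form (A,B,C) = (5, 1, k**2 + 13*k/2 + 9/4).
Solve (5)·f(k+1) − (1)·f(k) = k**2 + 13*k/2 + 9/4.
Degrees (0,0,2) ⇒ d ≤ 2.
Coefficient equations give f(k) = (k**2 + 4*k - 4)/4.
Then R = B(k−1)f/C = (k**2 + 4*k - 4)/(4*k**2 + 26*k + 9), so s_k = R(k)·t_k = 5**k*(-k**2 - 4*k + 4).
s_(k+1) − s_k = 5**k*(-4*k**2 - 26*k - 9) = t_k.

s_k = 5**k*(-k**2 - 4*k + 4)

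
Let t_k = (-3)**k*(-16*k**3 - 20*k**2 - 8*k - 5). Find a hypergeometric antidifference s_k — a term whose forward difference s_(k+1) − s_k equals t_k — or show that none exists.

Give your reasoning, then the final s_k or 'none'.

r(k) = 3*(-16*k**3 - 68*k**2 - 96*k - 49)/(16*k**3 + 20*k**2 + 8*k + 5) after simplifying.
So A=-3 and B=1, with C=k**3 + 5*k**2/4 + k/2 + 5/16.
f must satisfy (-3)·f(k+1) − (1)·f(k) = k**3 + 5*k**2/4 + k/2 + 5/16.
Degrees (0,0,3) ⇒ d ≤ 3.
Coefficient equations give f(k) = -(4*k**3 - 4*k**2 - k + 2)/16.
Get s_k = R·t_k = (-3)**k*(4*k**3 - 4*k**2 - k + 2) with R(k) = B(k−1)f(k)/C(k) = -(4*k**3 - 4*k**2 - k + 2)/(16*k**3 + 20*k**2 + 8*k + 5).
Check: Δs_k = (-3)**k*(-16*k**3 - 20*k**2 - 8*k - 5). ✓

s_k = (-3)**k*(4*k**3 - 4*k**2 - k + 2)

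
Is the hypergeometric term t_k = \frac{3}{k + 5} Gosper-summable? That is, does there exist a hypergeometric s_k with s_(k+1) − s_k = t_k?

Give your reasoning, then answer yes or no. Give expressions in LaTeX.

Ratio r(k) = (k + 5)/(k + 6).
Take A(k)=k + 5, B(k)=k + 6, C(k)=1.
Solve (k + 5)·f(k+1) − (k + 5)·f(k) = 1.
From deg A=1, deg B=1, deg C=0: d=0.
Put f(k) = c0: A·f(k+1) − B(k−1)·f(k) − C = -1; need -1 = 0 — inconsistent ⇒ no f, not summable.

No; the coefficient equations for f are inconsistent.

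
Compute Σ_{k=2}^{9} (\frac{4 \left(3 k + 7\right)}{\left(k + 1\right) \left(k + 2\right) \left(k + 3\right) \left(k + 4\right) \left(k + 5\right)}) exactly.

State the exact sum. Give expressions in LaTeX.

Σ = 1912/45045

t_(k+1)/t_k = (k + 1)*(3*k + 10)/((k + 6)*(3*k + 7)).
Normal form (A,B,C) = (k + 1, k + 6, k + 7/3).
Set up (k + 1)·f(k+1) − (k + 5)·f(k) − (k + 7/3) = 0.
deg f ≤ 4 (via 1,1,1).
Match coefficients ⇒ f(k) = k*(k + 2)*(k**2 + 8*k + 19)/36.
Get s_k = R·t_k = k*(k**2 + 8*k + 19)/(3*(k**3 + 8*k**2 + 19*k + 12)) with R(k) = B(k−1)f(k)/C(k) = k*(k + 2)*(k + 5)*(k**2 + 8*k + 19)/(12*(3*k + 7)).
Δs = 4*(3*k + 7)/(k**5 + 15*k**4 + 85*k**3 + 225*k**2 + 274*k + 120), as required.
Sum = s_(10) − s_(2); s_(10) = 995/3003, s_(2) = 13/45 ⇒ 1912/45045.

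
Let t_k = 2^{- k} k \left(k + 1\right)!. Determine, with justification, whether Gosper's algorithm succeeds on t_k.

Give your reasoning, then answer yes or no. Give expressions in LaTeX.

Yes. s_k = 2^{1 - k} \left(k + 1\right)!.

r(k) = (k + 1)*(k + 2)/(2*k) after simplifying.
A = k/2 + 1, B = 1, C = k.
Need (k/2 + 1)·f(k+1) − (1)·f(k) = k.
d = 0 from the (1,0,1) case.
A polynomial solution: f(k) = 2.
Certificate R = B(k−1)f/C = 2/k gives s_k = 2**(1 - k)*factorial(k + 1).
s_(k+1) − s_k = k*factorial(k + 1)/2**k = t_k.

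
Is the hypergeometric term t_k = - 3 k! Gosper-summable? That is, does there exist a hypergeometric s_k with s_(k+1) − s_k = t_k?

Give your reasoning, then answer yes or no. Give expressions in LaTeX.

Step 1: r(k) = k + 1.
Normal form (A,B,C) = (k + 1, 1, 1).
Set up (k + 1)·f(k+1) − (1)·f(k) − (1) = 0.
From deg A=1, deg B=0, deg C=0: d=-1.
Bound -1 < 0, so the key equation has no polynomial solution.

No — key equation has no polynomial f.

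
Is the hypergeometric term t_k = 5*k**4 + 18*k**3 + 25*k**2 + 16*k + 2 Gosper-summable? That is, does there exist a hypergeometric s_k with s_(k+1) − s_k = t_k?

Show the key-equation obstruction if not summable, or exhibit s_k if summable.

Yes. s_k = k*(k**4 + 2*k**3 + k**2 - 2).

r(k) = (5*k**4 + 38*k**3 + 109*k**2 + 140*k + 66)/(5*k**4 + 18*k**3 + 25*k**2 + 16*k + 2) after simplifying.
Gosper form: A/B · C(k+1)/C(k) with A=1, B=1, C=k**4 + 18*k**3/5 + 5*k**2 + 16*k/5 + 2/5.
f must satisfy (1)·f(k+1) − (1)·f(k) = k**4 + 18*k**3/5 + 5*k**2 + 16*k/5 + 2/5.
Bound: deg f ≤ 5.
Match coefficients ⇒ f(k) = k*(k**4 + 2*k**3 + k**2 - 2)/5.
Certificate R = B(k−1)f/C = k*(k**4 + 2*k**3 + k**2 - 2)/(5*k**4 + 18*k**3 + 25*k**2 + 16*k + 2) gives s_k = k*(k**4 + 2*k**3 + k**2 - 2).
s_(k+1) − s_k = 5*k**4 + 18*k**3 + 25*k**2 + 16*k + 2 = t_k.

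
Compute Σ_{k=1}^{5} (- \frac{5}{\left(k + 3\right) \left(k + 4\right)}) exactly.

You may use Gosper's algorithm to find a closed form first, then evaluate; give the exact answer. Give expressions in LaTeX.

Ratio r(k) = (k + 3)/(k + 5).
A = k + 3, B = k + 5, C = 1.
Key eq: (k + 3)·f(k+1) = (k + 4)·f(k) + (1).
d = 1 from the (1,1,0) case.
Coefficient equations give f(k) = k/3.
R(k) = B(k−1)·f(k)/C(k) = k*(k + 4)/3; s_k = R·t_k = -5*k/(3*k + 9).
Verify: -5/(k**2 + 7*k + 12) matches t_k.
Evaluate s at k=6 and k=1: -10/9 and -5/12; difference -25/36.

Σ = -25/36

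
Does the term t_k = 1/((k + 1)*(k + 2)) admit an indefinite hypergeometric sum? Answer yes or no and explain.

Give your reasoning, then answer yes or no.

Yes. s_k = k/(k + 1).

Ratio r(k) = (k + 1)/(k + 3).
Gosper form: A/B · C(k+1)/C(k) with A=k + 1, B=k + 3, C=1.
Set up (k + 1)·f(k+1) − (k + 2)·f(k) − (1) = 0.
deg f ≤ 1 (via 1,1,0).
Solve for f: f(k) = k (degree 1 ≤ 1).
Certificate R = B(k−1)f/C = k*(k + 2) gives s_k = k/(k + 1).
Check: Δs_k = 1/(k**2 + 3*k + 2). ✓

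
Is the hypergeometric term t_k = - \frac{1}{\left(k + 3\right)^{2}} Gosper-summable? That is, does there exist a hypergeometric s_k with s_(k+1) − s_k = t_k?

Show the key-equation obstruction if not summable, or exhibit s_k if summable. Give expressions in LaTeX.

t_(k+1)/t_k = (k + 3)**2/(k + 4)**2.
A = k**2 + 6*k + 9, B = k**2 + 8*k + 16, C = 1.
Key eq: (k**2 + 6*k + 9)·f(k+1) = (k**2 + 6*k + 9)·f(k) + (1).
Degrees (2,2,0) ⇒ d ≤ 0.
Generic f = c0 gives residual -1; -1 = 0 cannot hold, so t_k is not Gosper-summable.

No; the coefficient equations for f are inconsistent.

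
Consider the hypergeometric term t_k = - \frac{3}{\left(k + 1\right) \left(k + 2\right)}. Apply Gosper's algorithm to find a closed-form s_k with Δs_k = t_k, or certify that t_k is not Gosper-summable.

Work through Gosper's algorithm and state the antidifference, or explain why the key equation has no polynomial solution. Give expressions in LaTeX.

s_k = - \frac{3 k}{k + 1}

t_(k+1)/t_k = (k + 1)/(k + 3).
A = k + 1, B = k + 3, C = 1.
f must satisfy (k + 1)·f(k+1) − (k + 2)·f(k) = 1.
Degrees (1,1,0) ⇒ d ≤ 1.
Match coefficients ⇒ f(k) = k.
Certificate R = B(k−1)f/C = k*(k + 2) gives s_k = -3*k/(k + 1).
Verify: -3/(k**2 + 3*k + 2) matches t_k.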